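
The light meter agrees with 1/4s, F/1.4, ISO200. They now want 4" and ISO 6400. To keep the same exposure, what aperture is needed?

f/32

Shutter speed: 1/4 → 1/2 → 1 → 2 → 4 — 4 stops longer (brighter).
ISO: 200 → 400 → 800 → 1600 → 3200 → 6400 — 5 stops higher (brighter).
Net change so far: 9 stops brighter. Offset with the aperture: f/1.4 → f/2 → f/2.8 → f/4 → f/5.6 → f/8 → f/11 → f/16 → f/22 → f/32.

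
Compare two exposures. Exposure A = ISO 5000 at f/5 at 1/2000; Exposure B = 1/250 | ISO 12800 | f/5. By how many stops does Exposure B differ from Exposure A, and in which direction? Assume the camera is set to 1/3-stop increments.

4 1/3 stops brighter

Aperture: unchanged.
Shutter speed: 1/2000 → 1/1600 → 1/1250 → 1/1000 → 1/800 → 1/640 → 1/500 → 1/400 → 1/320 → 1/250 — 3 stops longer (brighter).
ISO: 5000 → 6400 → 8000 → 10000 → 12800 — 1 1/3 stops raised (brighter).
Net: +3 +1 1/3 = +4 1/3 stops.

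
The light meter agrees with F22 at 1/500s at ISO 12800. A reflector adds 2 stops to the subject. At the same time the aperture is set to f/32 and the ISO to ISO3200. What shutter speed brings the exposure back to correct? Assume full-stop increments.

1/250s

Scene light: 2 stops brighter.
Aperture: f/22 → f/32 — 1 stop stopped down (darker).
ISO: 12800 → 6400 → 3200 — 2 stops dropped (darker).
Net so far: 1 stop darker. Shutter speed: 1/500 → 1/250.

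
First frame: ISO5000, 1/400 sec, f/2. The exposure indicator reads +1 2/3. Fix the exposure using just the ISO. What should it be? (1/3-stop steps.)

ISO 1600

Overexposed by 1 2/3 stops → need 1 2/3 stops darker.
ISO: 5000 → 4000 → 3200 → 2500 → 2000 → 1600.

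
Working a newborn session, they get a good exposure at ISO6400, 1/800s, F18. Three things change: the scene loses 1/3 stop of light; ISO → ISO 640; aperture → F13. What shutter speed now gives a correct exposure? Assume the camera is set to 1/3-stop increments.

Scene light: 1/3 stop darker.
ISO: 6400 → 5000 → 4000 → 3200 → 2500 → 2000 → 1600 → 1250 → 1000 → 800 → 640 — 3 1/3 stops lower (darker).
Aperture: f/18 → f/16 → f/14 → f/13 — 1 stop larger aperture (brighter).
Net so far: 2 2/3 stops darker. Shutter speed: 1/800 → 1/640 → 1/500 → 1/400 → 1/320 → 1/250 → 1/200 → 1/160 → 1/125.

1/125s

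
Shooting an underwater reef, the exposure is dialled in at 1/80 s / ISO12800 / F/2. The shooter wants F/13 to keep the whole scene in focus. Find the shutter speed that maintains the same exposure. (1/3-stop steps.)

Aperture: f/2 → f/2.2 → f/2.5 → f/2.8 → f/3.2 → f/3.5 → f/4 → f/4.5 → f/5 → f/5.6 → f/6.3 → f/7.1 → f/8 → f/9 → f/10 → f/11 → f/13 — 5 1/3 stops narrower (darker).
Need 5 1/3 stops brighter from the shutter speed: 1/80 → 1/60 → 1/50 → 1/40 → 1/30 → 1/25 → 1/20 → 1/15 → 1/13 → 1/10 → 1/8 → 1/6 → 1/5 → 1/4 → 0.3 → 0.4 → 0.5.

0.5 s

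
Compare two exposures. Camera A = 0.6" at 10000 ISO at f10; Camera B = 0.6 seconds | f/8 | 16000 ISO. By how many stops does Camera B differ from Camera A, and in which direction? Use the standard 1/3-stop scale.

Aperture: f/10 → f/9 → f/8 — 2/3 stop opened up (brighter).
Shutter speed: unchanged.
ISO: 10000 → 12800 → 16000 — 2/3 stop raised (brighter).
Net: +2/3 +2/3 = +1 1/3 stops.

1 1/3 stops brighter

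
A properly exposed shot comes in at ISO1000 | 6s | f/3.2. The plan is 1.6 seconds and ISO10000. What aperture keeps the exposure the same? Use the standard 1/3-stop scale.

Shutter speed: 6 → 5 → 4 → 3.2 → 2.5 → 2 → 1.6 — 2 stops faster (darker).
ISO: 1000 → 1250 → 1600 → 2000 → 2500 → 3200 → 4000 → 5000 → 6400 → 8000 → 10000 — 3 1/3 stops higher (brighter).
Net change so far: 1 1/3 stops brighter. Offset with the aperture: f/3.2 → f/3.5 → f/4 → f/4.5 → f/5.

f/5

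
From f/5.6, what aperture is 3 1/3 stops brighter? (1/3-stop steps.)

f/1.8

Aperture: f/5.6 → f/5 → f/4.5 → f/4 → f/3.5 → f/3.2 → f/2.8 → f/2.5 → f/2.2 → f/2 → f/1.8 — 3 1/3 stops wider (brighter).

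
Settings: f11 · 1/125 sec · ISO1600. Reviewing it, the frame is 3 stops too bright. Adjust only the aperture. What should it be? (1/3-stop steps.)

f/32

Overexposed by 3 stops → need 3 stops darker.
Aperture: f/11 → f/13 → f/14 → f/16 → f/18 → f/20 → f/22 → f/25 → f/29 → f/32.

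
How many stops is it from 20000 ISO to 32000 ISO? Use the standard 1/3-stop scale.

2/3 stop

20000 → 25600 → 32000 — count the steps: 2 third-stops = 2/3 stop.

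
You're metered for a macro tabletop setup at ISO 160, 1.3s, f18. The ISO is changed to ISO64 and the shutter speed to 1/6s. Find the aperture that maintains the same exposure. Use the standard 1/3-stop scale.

f/4

ISO: 160 → 125 → 100 → 80 → 64 — 1 1/3 stops dropped (darker).
Shutter speed: 1.3 → 1 → 0.8 → 0.6 → 0.5 → 0.4 → 0.3 → 1/4 → 1/5 → 1/6 — 3 stops shorter (darker).
Net change so far: 4 1/3 stops darker. Offset with the aperture: f/18 → f/16 → f/14 → f/13 → f/11 → f/10 → f/9 → f/8 → f/7.1 → f/6.3 → f/5.6 → f/5 → f/4.5 → f/4.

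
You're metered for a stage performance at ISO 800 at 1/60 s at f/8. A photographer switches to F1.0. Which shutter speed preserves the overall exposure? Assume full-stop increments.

1/4000s

Aperture: f/8 → f/5.6 → f/4 → f/2.8 → f/2 → f/1.4 → f/1.0 — 6 stops larger aperture (brighter).
Need 6 stops darker from the shutter speed: 1/60 → 1/125 → 1/250 → 1/500 → 1/1000 → 1/2000 → 1/4000.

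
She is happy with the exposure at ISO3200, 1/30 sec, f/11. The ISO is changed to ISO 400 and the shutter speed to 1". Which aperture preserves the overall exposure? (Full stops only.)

ISO: 3200 → 1600 → 800 → 400 — 3 stops dropped (darker).
Shutter speed: 1/30 → 1/15 → 1/8 → 1/4 → 1/2 → 1 — 5 stops longer (brighter).
Net change so far: 2 stops brighter. Offset with the aperture: f/11 → f/16 → f/22.

f/22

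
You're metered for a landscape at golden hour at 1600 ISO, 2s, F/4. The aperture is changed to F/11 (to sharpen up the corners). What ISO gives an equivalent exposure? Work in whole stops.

ISO 12800

Aperture: f/4 → f/5.6 → f/8 → f/11 — 3 stops stopped down (darker).
Need 3 stops brighter from the ISO: 1600 → 3200 → 6400 → 12800.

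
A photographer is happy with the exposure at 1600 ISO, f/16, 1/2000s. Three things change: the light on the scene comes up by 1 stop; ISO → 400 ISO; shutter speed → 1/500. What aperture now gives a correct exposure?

Scene light: 1 stop brighter.
ISO: 1600 → 800 → 400 — 2 stops lower (darker).
Shutter speed: 1/2000 → 1/1000 → 1/500 — 2 stops longer (brighter).
Net so far: 1 stop brighter. Aperture: f/16 → f/22.

f/22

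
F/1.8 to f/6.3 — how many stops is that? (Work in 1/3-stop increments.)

f/1.8 → f/2 → f/2.2 → f/2.5 → f/2.8 → f/3.2 → f/3.5 → f/4 → f/4.5 → f/5 → f/5.6 → f/6.3 — count the steps: 11 third-stops = 3 2/3 stops.

3 2/3 stops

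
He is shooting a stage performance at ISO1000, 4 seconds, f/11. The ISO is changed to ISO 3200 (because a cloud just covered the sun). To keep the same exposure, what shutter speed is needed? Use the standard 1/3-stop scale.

ISO: 1000 → 1250 → 1600 → 2000 → 2500 → 3200 — 1 2/3 stops higher (brighter).
Need 1 2/3 stops darker from the shutter speed: 4 → 3.2 → 2.5 → 2 → 1.6 → 1.3.

1.3 s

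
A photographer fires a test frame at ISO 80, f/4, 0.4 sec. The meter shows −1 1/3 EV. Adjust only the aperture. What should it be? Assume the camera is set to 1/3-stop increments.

f/2.5

Underexposed by 1 1/3 stops → need 1 1/3 stops brighter.
Aperture: f/4 → f/3.5 → f/3.2 → f/2.8 → f/2.5.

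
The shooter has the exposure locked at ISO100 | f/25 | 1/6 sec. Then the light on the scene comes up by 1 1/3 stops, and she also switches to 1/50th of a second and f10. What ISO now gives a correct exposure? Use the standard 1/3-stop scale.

Scene light: 1 1/3 stops brighter.
Shutter speed: 1/6 → 1/8 → 1/10 → 1/13 → 1/15 → 1/20 → 1/25 → 1/30 → 1/40 → 1/50 — 3 stops shorter (darker).
Aperture: f/25 → f/22 → f/20 → f/18 → f/16 → f/14 → f/13 → f/11 → f/10 — 2 2/3 stops wider (brighter).
Net so far: 1 stop brighter. ISO: 100 → 80 → 64 → 50.

ISO 50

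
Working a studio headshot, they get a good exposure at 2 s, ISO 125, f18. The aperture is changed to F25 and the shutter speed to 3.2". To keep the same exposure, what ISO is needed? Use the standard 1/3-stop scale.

Aperture: f/18 → f/20 → f/22 → f/25 — 1 stop smaller aperture (darker).
Shutter speed: 2 → 2.5 → 3.2 — 2/3 stop longer (brighter).
Net change so far: 1/3 stop darker. Offset with the ISO: 125 → 160.

ISO 160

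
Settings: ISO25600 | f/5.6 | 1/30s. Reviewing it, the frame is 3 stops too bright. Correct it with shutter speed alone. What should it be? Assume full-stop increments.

1/250s

Overexposed by 3 stops → need 3 stops darker.
Shutter speed: 1/30 → 1/60 → 1/125 → 1/250.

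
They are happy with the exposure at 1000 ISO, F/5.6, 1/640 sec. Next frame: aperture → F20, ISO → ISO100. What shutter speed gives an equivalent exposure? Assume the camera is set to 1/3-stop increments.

1/5s

Aperture: f/5.6 → f/6.3 → f/7.1 → f/8 → f/9 → f/10 → f/11 → f/13 → f/14 → f/16 → f/18 → f/20 — 3 2/3 stops narrower (darker).
ISO: 1000 → 800 → 640 → 500 → 400 → 320 → 250 → 200 → 160 → 125 → 100 — 3 1/3 stops dropped (darker).
Net change so far: 7 stops darker. Offset with the shutter speed: 1/640 → 1/500 → 1/400 → 1/320 → 1/250 → 1/200 → 1/160 → 1/125 → 1/100 → 1/80 → 1/60 → 1/50 → 1/40 → 1/30 → 1/25 → 1/20 → 1/15 → 1/13 → 1/10 → 1/8 → 1/6 → 1/5.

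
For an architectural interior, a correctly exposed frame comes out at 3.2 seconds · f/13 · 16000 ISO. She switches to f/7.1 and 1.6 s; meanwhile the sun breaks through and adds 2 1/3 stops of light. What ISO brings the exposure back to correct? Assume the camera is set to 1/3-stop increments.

Scene light: 2 1/3 stops brighter.
Aperture: f/13 → f/11 → f/10 → f/9 → f/8 → f/7.1 — 1 2/3 stops wider (brighter).
Shutter speed: 3.2 → 2.5 → 2 → 1.6 — 1 stop shorter (darker).
Net so far: 3 stops brighter. ISO: 16000 → 12800 → 10000 → 8000 → 6400 → 5000 → 4000 → 3200 → 2500 → 2000.

ISO 2000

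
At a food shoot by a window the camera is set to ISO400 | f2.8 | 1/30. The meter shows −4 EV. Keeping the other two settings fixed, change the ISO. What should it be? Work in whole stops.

Underexposed by 4 stops → need 4 stops brighter.
ISO: 400 → 800 → 1600 → 3200 → 6400.

ISO 6400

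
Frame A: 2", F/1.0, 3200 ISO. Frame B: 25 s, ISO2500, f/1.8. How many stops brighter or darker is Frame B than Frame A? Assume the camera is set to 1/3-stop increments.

Aperture: f/1.0 → f/1.1 → f/1.2 → f/1.4 → f/1.6 → f/1.8 — 1 2/3 stops smaller aperture (darker).
Shutter speed: 2 → 2.5 → 3.2 → 4 → 5 → 6 → 8 → 10 → 13 → 15 → 20 → 25 — 3 2/3 stops slower (brighter).
ISO: 3200 → 2500 — 1/3 stop dropped (darker).
Net: −1 2/3 +3 2/3 −1/3 = +1 2/3 stops.

1 2/3 stops brighter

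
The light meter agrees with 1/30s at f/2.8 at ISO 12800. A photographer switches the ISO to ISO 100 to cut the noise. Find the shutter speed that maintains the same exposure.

ISO: 12800 → 6400 → 3200 → 1600 → 800 → 400 → 200 → 100 — 7 stops dropped (darker).
Need 7 stops brighter from the shutter speed: 1/30 → 1/15 → 1/8 → 1/4 → 1/2 → 1 → 2 → 4.

4 s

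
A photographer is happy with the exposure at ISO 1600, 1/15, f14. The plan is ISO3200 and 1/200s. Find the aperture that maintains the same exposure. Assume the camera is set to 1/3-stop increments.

ISO: 1600 → 2000 → 2500 → 3200 — 1 stop raised (brighter).
Shutter speed: 1/15 → 1/20 → 1/25 → 1/30 → 1/40 → 1/50 → 1/60 → 1/80 → 1/100 → 1/125 → 1/160 → 1/200 — 3 2/3 stops faster (darker).
Net change so far: 2 2/3 stops darker. Offset with the aperture: f/14 → f/13 → f/11 → f/10 → f/9 → f/8 → f/7.1 → f/6.3 → f/5.6.

f/5.6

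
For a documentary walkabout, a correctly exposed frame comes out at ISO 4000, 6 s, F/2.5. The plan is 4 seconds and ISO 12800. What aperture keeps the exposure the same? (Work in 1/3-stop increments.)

Shutter speed: 6 → 5 → 4 — 2/3 stop faster (darker).
ISO: 4000 → 5000 → 6400 → 8000 → 10000 → 12800 — 1 2/3 stops raised (brighter).
Net change so far: 1 stop brighter. Offset with the aperture: f/2.5 → f/2.8 → f/3.2 → f/3.5.

f/3.5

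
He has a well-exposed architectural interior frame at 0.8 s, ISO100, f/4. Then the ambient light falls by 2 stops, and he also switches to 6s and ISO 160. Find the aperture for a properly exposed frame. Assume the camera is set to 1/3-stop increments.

f/7.1

Scene light: 2 stops darker.
Shutter speed: 0.8 → 1 → 1.3 → 1.6 → 2 → 2.5 → 3.2 → 4 → 5 → 6 — 3 stops longer (brighter).
ISO: 100 → 125 → 160 — 2/3 stop higher (brighter).
Net so far: 1 2/3 stops brighter. Aperture: f/4 → f/4.5 → f/5 → f/5.6 → f/6.3 → f/7.1.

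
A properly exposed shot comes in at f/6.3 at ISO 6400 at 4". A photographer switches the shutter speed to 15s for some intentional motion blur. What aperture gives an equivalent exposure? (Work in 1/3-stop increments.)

Shutter speed: 4 → 5 → 6 → 8 → 10 → 13 → 15 — 2 stops longer (brighter).
Need 2 stops darker from the aperture: f/6.3 → f/7.1 → f/8 → f/9 → f/10 → f/11 → f/13.

f/13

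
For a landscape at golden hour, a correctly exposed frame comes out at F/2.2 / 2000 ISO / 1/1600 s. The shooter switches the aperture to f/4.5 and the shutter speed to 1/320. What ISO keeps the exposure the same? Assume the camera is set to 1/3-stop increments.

ISO 1600

Aperture: f/2.2 → f/2.5 → f/2.8 → f/3.2 → f/3.5 → f/4 → f/4.5 — 2 stops smaller aperture (darker).
Shutter speed: 1/1600 → 1/1250 → 1/1000 → 1/800 → 1/640 → 1/500 → 1/400 → 1/320 — 2 1/3 stops slower (brighter).
Net change so far: 1/3 stop brighter. Offset with the ISO: 2000 → 1600.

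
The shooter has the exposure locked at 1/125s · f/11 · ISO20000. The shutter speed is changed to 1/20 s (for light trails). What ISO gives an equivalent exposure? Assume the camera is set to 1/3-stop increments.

Shutter speed: 1/125 → 1/100 → 1/80 → 1/60 → 1/50 → 1/40 → 1/30 → 1/25 → 1/20 — 2 2/3 stops slower (brighter).
Need 2 2/3 stops darker from the ISO: 20000 → 16000 → 12800 → 10000 → 8000 → 6400 → 5000 → 4000 → 3200.

ISO 3200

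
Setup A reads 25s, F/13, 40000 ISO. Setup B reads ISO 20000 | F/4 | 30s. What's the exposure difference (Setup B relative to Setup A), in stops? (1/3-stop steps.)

2 2/3 stops brighter

Aperture: f/13 → f/11 → f/10 → f/9 → f/8 → f/7.1 → f/6.3 → f/5.6 → f/5 → f/4.5 → f/4 — 3 1/3 stops opened up (brighter).
Shutter speed: 25 → 30 — 1/3 stop longer (brighter).
ISO: 40000 → 32000 → 25600 → 20000 — 1 stop lower (darker).
Net: +3 1/3 +1/3 −1 = +2 2/3 stops.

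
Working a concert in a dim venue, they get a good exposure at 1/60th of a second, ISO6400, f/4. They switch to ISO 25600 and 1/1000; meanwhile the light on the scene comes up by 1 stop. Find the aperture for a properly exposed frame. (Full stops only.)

f/2.8

Scene light: 1 stop brighter.
ISO: 6400 → 12800 → 25600 — 2 stops higher (brighter).
Shutter speed: 1/60 → 1/125 → 1/250 → 1/500 → 1/1000 — 4 stops faster (darker).
Net so far: 1 stop darker. Aperture: f/4 → f/2.8.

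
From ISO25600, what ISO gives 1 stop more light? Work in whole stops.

ISO 51200

ISO: 25600 → 51200 — 1 stop raised (brighter).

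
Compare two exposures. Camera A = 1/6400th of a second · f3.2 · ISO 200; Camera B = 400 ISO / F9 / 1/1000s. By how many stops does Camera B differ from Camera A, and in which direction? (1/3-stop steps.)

2/3 stop brighter

Aperture: f/3.2 → f/3.5 → f/4 → f/4.5 → f/5 → f/5.6 → f/6.3 → f/7.1 → f/8 → f/9 — 3 stops smaller aperture (darker).
Shutter speed: 1/6400 → 1/5000 → 1/4000 → 1/3200 → 1/2500 → 1/2000 → 1/1600 → 1/1250 → 1/1000 — 2 2/3 stops longer (brighter).
ISO: 200 → 250 → 320 → 400 — 1 stop raised (brighter).
Net: −3 +2 2/3 +1 = +2/3 stops.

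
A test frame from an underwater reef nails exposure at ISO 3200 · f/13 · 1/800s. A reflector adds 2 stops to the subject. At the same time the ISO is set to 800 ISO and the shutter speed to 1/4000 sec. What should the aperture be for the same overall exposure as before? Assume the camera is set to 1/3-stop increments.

f/5.6

Scene light: 2 stops brighter.
ISO: 3200 → 2500 → 2000 → 1600 → 1250 → 1000 → 800 — 2 stops lower (darker).
Shutter speed: 1/800 → 1/1000 → 1/1250 → 1/1600 → 1/2000 → 1/2500 → 1/3200 → 1/4000 — 2 1/3 stops shorter (darker).
Net so far: 2 1/3 stops darker. Aperture: f/13 → f/11 → f/10 → f/9 → f/8 → f/7.1 → f/6.3 → f/5.6.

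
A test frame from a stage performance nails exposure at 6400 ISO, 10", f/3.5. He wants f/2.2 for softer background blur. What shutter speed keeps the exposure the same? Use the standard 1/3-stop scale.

Aperture: f/3.5 → f/3.2 → f/2.8 → f/2.5 → f/2.2 — 1 1/3 stops opened up (brighter).
Need 1 1/3 stops darker from the shutter speed: 10 → 8 → 6 → 5 → 4.

4 s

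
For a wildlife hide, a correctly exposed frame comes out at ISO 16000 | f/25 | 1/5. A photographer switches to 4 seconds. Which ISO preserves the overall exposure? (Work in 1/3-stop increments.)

ISO 800

Shutter speed: 1/5 → 1/4 → 0.3 → 0.4 → 0.5 → 0.6 → 0.8 → 1 → 1.3 → 1.6 → 2 → 2.5 → 3.2 → 4 — 4 1/3 stops slower (brighter).
Need 4 1/3 stops darker from the ISO: 16000 → 12800 → 10000 → 8000 → 6400 → 5000 → 4000 → 3200 → 2500 → 2000 → 1600 → 1250 → 1000 → 800.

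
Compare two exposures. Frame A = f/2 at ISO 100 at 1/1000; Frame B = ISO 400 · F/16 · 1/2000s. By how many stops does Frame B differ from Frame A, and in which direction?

Aperture: f/2 → f/2.8 → f/4 → f/5.6 → f/8 → f/11 → f/16 — 6 stops narrower (darker).
Shutter speed: 1/1000 → 1/2000 — 1 stop shorter (darker).
ISO: 100 → 200 → 400 — 2 stops higher (brighter).
Net: −6 −1 +2 = −5 stops.

5 stops darker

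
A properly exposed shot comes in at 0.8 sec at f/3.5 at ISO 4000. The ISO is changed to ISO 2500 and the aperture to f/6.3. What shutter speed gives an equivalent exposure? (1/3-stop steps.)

ISO: 4000 → 3200 → 2500 — 2/3 stop dropped (darker).
Aperture: f/3.5 → f/4 → f/4.5 → f/5 → f/5.6 → f/6.3 — 1 2/3 stops stopped down (darker).
Net change so far: 2 1/3 stops darker. Offset with the shutter speed: 0.8 → 1 → 1.3 → 1.6 → 2 → 2.5 → 3.2 → 4.

4 s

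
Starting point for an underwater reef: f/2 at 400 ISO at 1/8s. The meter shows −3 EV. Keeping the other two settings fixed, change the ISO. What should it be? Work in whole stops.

Underexposed by 3 stops → need 3 stops brighter.
ISO: 400 → 800 → 1600 → 3200.

ISO 3200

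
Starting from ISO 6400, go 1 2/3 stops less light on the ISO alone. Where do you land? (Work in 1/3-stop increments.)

ISO: 6400 → 5000 → 4000 → 3200 → 2500 → 2000 — 1 2/3 stops dropped (darker).

ISO 2000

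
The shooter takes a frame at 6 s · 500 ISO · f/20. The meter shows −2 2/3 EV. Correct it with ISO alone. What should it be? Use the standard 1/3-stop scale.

Underexposed by 2 2/3 stops → need 2 2/3 stops brighter.
ISO: 500 → 640 → 800 → 1000 → 1250 → 1600 → 2000 → 2500 → 3200.

ISO 3200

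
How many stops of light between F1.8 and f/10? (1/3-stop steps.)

f/1.8 → f/2 → f/2.2 → f/2.5 → f/2.8 → f/3.2 → f/3.5 → f/4 → f/4.5 → f/5 → f/5.6 → f/6.3 → f/7.1 → f/8 → f/9 → f/10 — count the steps: 15 third-stops = 5 stops.

5 stops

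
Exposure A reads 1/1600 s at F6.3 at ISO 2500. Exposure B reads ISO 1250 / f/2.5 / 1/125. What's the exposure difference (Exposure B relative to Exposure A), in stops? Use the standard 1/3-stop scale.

Aperture: f/6.3 → f/5.6 → f/5 → f/4.5 → f/4 → f/3.5 → f/3.2 → f/2.8 → f/2.5 — 2 2/3 stops larger aperture (brighter).
Shutter speed: 1/1600 → 1/1250 → 1/1000 → 1/800 → 1/640 → 1/500 → 1/400 → 1/320 → 1/250 → 1/200 → 1/160 → 1/125 — 3 2/3 stops longer (brighter).
ISO: 2500 → 2000 → 1600 → 1250 — 1 stop lower (darker).
Net: +2 2/3 +3 2/3 −1 = +5 1/3 stops.

5 1/3 stops brighter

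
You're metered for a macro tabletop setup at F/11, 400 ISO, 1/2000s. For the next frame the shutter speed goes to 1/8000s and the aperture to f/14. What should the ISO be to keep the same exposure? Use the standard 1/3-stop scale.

ISO 2500

Shutter speed: 1/2000 → 1/2500 → 1/3200 → 1/4000 → 1/5000 → 1/6400 → 1/8000 — 2 stops faster (darker).
Aperture: f/11 → f/13 → f/14 — 2/3 stop narrower (darker).
Net change so far: 2 2/3 stops darker. Offset with the ISO: 400 → 500 → 640 → 800 → 1000 → 1250 → 1600 → 2000 → 2500.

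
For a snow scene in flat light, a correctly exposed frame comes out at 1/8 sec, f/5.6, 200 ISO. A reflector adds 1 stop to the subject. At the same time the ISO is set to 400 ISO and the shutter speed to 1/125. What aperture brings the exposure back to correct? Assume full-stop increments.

f/2.8

Scene light: 1 stop brighter.
ISO: 200 → 400 — 1 stop higher (brighter).
Shutter speed: 1/8 → 1/15 → 1/30 → 1/60 → 1/125 — 4 stops shorter (darker).
Net so far: 2 stops darker. Aperture: f/5.6 → f/4 → f/2.8.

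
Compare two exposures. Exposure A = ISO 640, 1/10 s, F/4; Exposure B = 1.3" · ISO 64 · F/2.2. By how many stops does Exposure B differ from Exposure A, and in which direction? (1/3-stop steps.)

Aperture: f/4 → f/3.5 → f/3.2 → f/2.8 → f/2.5 → f/2.2 — 1 2/3 stops larger aperture (brighter).
Shutter speed: 1/10 → 1/8 → 1/6 → 1/5 → 1/4 → 0.3 → 0.4 → 0.5 → 0.6 → 0.8 → 1 → 1.3 — 3 2/3 stops longer (brighter).
ISO: 640 → 500 → 400 → 320 → 250 → 200 → 160 → 125 → 100 → 80 → 64 — 3 1/3 stops lower (darker).
Net: +1 2/3 +3 2/3 −3 1/3 = +2 stops.

2 stops brighter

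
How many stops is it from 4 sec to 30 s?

3 stops

4 → 8 → 15 → 30 — count the steps: 3 stops.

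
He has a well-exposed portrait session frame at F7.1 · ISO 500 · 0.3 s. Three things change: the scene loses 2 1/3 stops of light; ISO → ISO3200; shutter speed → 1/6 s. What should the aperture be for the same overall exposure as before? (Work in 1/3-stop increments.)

Scene light: 2 1/3 stops darker.
ISO: 500 → 640 → 800 → 1000 → 1250 → 1600 → 2000 → 2500 → 3200 — 2 2/3 stops raised (brighter).
Shutter speed: 0.3 → 1/4 → 1/5 → 1/6 — 1 stop shorter (darker).
Net so far: 2/3 stop darker. Aperture: f/7.1 → f/6.3 → f/5.6.

f/5.6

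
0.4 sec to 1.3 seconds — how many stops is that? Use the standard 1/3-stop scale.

1 2/3 stops

0.4 → 0.5 → 0.6 → 0.8 → 1 → 1.3 — count the steps: 5 third-stops = 1 2/3 stops.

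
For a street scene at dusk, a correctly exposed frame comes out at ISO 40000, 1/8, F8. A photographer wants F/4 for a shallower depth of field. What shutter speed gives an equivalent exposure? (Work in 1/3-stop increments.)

Aperture: f/8 → f/7.1 → f/6.3 → f/5.6 → f/5 → f/4.5 → f/4 — 2 stops larger aperture (brighter).
Need 2 stops darker from the shutter speed: 1/8 → 1/10 → 1/13 → 1/15 → 1/20 → 1/25 → 1/30.

1/30s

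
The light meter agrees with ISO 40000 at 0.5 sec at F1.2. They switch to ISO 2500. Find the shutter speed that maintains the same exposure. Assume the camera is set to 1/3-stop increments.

8 s

ISO: 40000 → 32000 → 25600 → 20000 → 16000 → 12800 → 10000 → 8000 → 6400 → 5000 → 4000 → 3200 → 2500 — 4 stops lower (darker).
Need 4 stops brighter from the shutter speed: 0.5 → 0.6 → 0.8 → 1 → 1.3 → 1.6 → 2 → 2.5 → 3.2 → 4 → 5 → 6 → 8.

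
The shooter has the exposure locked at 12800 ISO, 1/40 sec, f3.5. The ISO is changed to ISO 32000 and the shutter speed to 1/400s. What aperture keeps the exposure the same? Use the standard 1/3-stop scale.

f/1.8

ISO: 12800 → 16000 → 20000 → 25600 → 32000 — 1 1/3 stops higher (brighter).
Shutter speed: 1/40 → 1/50 → 1/60 → 1/80 → 1/100 → 1/125 → 1/160 → 1/200 → 1/250 → 1/320 → 1/400 — 3 1/3 stops shorter (darker).
Net change so far: 2 stops darker. Offset with the aperture: f/3.5 → f/3.2 → f/2.8 → f/2.5 → f/2.2 → f/2 → f/1.8.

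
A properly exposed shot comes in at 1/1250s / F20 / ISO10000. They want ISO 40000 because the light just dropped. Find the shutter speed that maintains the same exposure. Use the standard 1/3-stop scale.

ISO: 10000 → 12800 → 16000 → 20000 → 25600 → 32000 → 40000 — 2 stops raised (brighter).
Need 2 stops darker from the shutter speed: 1/1250 → 1/1600 → 1/2000 → 1/2500 → 1/3200 → 1/4000 → 1/5000.

1/5000s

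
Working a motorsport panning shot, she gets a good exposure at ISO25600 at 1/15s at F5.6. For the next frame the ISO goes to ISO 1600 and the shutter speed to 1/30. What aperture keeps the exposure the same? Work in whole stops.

ISO: 25600 → 12800 → 6400 → 3200 → 1600 — 4 stops lower (darker).
Shutter speed: 1/15 → 1/30 — 1 stop faster (darker).
Net change so far: 5 stops darker. Offset with the aperture: f/5.6 → f/4 → f/2.8 → f/2 → f/1.4 → f/1.0.

f/1.0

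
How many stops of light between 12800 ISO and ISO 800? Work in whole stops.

12800 → 6400 → 3200 → 1600 → 800 — count the steps: 4 stops.

4 stops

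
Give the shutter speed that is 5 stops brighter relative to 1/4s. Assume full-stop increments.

8 s

Shutter speed: 1/4 → 1/2 → 1 → 2 → 4 → 8 — 5 stops slower (brighter).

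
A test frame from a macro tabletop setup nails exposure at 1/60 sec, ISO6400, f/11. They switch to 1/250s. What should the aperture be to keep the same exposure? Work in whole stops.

Shutter speed: 1/60 → 1/125 → 1/250 — 2 stops shorter (darker).
Need 2 stops brighter from the aperture: f/11 → f/8 → f/5.6.

f/5.6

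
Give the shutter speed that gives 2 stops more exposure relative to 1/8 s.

1/2s

Shutter speed: 1/8 → 1/4 → 1/2 — 2 stops slower (brighter).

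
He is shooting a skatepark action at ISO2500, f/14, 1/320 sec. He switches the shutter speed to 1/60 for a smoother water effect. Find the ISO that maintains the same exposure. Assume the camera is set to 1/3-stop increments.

Shutter speed: 1/320 → 1/250 → 1/200 → 1/160 → 1/125 → 1/100 → 1/80 → 1/60 — 2 1/3 stops slower (brighter).
Need 2 1/3 stops darker from the ISO: 2500 → 2000 → 1600 → 1250 → 1000 → 800 → 640 → 500.

ISO 500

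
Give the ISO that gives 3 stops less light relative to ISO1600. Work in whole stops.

ISO 200

ISO: 1600 → 800 → 400 → 200 — 3 stops lower (darker).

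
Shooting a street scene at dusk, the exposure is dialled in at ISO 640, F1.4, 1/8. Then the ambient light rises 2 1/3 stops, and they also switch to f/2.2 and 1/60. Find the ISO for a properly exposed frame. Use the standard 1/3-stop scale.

ISO 2500

Scene light: 2 1/3 stops brighter.
Aperture: f/1.4 → f/1.6 → f/1.8 → f/2 → f/2.2 — 1 1/3 stops narrower (darker).
Shutter speed: 1/8 → 1/10 → 1/13 → 1/15 → 1/20 → 1/25 → 1/30 → 1/40 → 1/50 → 1/60 — 3 stops shorter (darker).
Net so far: 2 stops darker. ISO: 640 → 800 → 1000 → 1250 → 1600 → 2000 → 2500.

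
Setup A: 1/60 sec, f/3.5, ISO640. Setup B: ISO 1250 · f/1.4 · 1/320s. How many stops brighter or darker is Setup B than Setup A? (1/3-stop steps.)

1 1/3 stops brighter

Aperture: f/3.5 → f/3.2 → f/2.8 → f/2.5 → f/2.2 → f/2 → f/1.8 → f/1.6 → f/1.4 — 2 2/3 stops larger aperture (brighter).
Shutter speed: 1/60 → 1/80 → 1/100 → 1/125 → 1/160 → 1/200 → 1/250 → 1/320 — 2 1/3 stops faster (darker).
ISO: 640 → 800 → 1000 → 1250 — 1 stop raised (brighter).
Net: +2 2/3 −2 1/3 +1 = +1 1/3 stops.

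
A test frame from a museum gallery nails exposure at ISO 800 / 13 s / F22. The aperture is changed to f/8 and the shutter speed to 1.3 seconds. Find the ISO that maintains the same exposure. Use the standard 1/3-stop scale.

Aperture: f/22 → f/20 → f/18 → f/16 → f/14 → f/13 → f/11 → f/10 → f/9 → f/8 — 3 stops opened up (brighter).
Shutter speed: 13 → 10 → 8 → 6 → 5 → 4 → 3.2 → 2.5 → 2 → 1.6 → 1.3 — 3 1/3 stops faster (darker).
Net change so far: 1/3 stop darker. Offset with the ISO: 800 → 1000.

ISO 1000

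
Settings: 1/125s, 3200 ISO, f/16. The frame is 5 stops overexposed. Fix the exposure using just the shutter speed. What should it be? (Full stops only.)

Overexposed by 5 stops → need 5 stops darker.
Shutter speed: 1/125 → 1/250 → 1/500 → 1/1000 → 1/2000 → 1/4000.

1/4000s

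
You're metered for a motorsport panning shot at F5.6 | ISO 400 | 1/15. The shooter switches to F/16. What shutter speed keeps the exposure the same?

1/2s

Aperture: f/5.6 → f/8 → f/11 → f/16 — 3 stops narrower (darker).
Need 3 stops brighter from the shutter speed: 1/15 → 1/8 → 1/4 → 1/2.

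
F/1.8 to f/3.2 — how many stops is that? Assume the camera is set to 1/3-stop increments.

1 2/3 stops

f/1.8 → f/2 → f/2.2 → f/2.5 → f/2.8 → f/3.2 — count the steps: 5 third-stops = 1 2/3 stops.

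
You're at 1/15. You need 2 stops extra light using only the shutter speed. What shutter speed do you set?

1/4s

Shutter speed: 1/15 → 1/8 → 1/4 — 2 stops slower (brighter).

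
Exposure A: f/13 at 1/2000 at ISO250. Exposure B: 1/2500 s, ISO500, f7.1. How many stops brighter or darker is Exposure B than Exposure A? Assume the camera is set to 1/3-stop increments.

Aperture: f/13 → f/11 → f/10 → f/9 → f/8 → f/7.1 — 1 2/3 stops larger aperture (brighter).
Shutter speed: 1/2000 → 1/2500 — 1/3 stop faster (darker).
ISO: 250 → 320 → 400 → 500 — 1 stop higher (brighter).
Net: +1 2/3 −1/3 +1 = +2 1/3 stops.

2 1/3 stops brighter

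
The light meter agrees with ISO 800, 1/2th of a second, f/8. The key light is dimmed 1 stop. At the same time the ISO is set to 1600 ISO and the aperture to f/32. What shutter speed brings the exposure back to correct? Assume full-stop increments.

8 s

Scene light: 1 stop darker.
ISO: 800 → 1600 — 1 stop higher (brighter).
Aperture: f/8 → f/11 → f/16 → f/22 → f/32 — 4 stops stopped down (darker).
Net so far: 4 stops darker. Shutter speed: 1/2 → 1 → 2 → 4 → 8.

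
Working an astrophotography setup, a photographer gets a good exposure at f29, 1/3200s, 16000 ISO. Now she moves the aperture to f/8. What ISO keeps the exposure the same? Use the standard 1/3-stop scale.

Aperture: f/29 → f/25 → f/22 → f/20 → f/18 → f/16 → f/14 → f/13 → f/11 → f/10 → f/9 → f/8 — 3 2/3 stops wider (brighter).
Need 3 2/3 stops darker from the ISO: 16000 → 12800 → 10000 → 8000 → 6400 → 5000 → 4000 → 3200 → 2500 → 2000 → 1600 → 1250.

ISO 1250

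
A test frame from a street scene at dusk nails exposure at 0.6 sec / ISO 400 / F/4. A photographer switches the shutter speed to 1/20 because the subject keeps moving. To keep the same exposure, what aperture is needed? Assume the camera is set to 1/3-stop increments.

f/1.1

Shutter speed: 0.6 → 0.5 → 0.4 → 0.3 → 1/4 → 1/5 → 1/6 → 1/8 → 1/10 → 1/13 → 1/15 → 1/20 — 3 2/3 stops faster (darker).
Need 3 2/3 stops brighter from the aperture: f/4 → f/3.5 → f/3.2 → f/2.8 → f/2.5 → f/2.2 → f/2 → f/1.8 → f/1.6 → f/1.4 → f/1.2 → f/1.1.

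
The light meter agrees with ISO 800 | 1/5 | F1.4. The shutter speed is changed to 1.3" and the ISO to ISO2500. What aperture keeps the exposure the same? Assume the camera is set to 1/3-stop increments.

f/6.3

Shutter speed: 1/5 → 1/4 → 0.3 → 0.4 → 0.5 → 0.6 → 0.8 → 1 → 1.3 — 2 2/3 stops slower (brighter).
ISO: 800 → 1000 → 1250 → 1600 → 2000 → 2500 — 1 2/3 stops raised (brighter).
Net change so far: 4 1/3 stops brighter. Offset with the aperture: f/1.4 → f/1.6 → f/1.8 → f/2 → f/2.2 → f/2.5 → f/2.8 → f/3.2 → f/3.5 → f/4 → f/4.5 → f/5 → f/5.6 → f/6.3.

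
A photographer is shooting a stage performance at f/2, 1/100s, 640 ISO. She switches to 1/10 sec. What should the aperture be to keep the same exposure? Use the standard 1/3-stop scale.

f/6.3

Shutter speed: 1/100 → 1/80 → 1/60 → 1/50 → 1/40 → 1/30 → 1/25 → 1/20 → 1/15 → 1/13 → 1/10 — 3 1/3 stops longer (brighter).
Need 3 1/3 stops darker from the aperture: f/2 → f/2.2 → f/2.5 → f/2.8 → f/3.2 → f/3.5 → f/4 → f/4.5 → f/5 → f/5.6 → f/6.3.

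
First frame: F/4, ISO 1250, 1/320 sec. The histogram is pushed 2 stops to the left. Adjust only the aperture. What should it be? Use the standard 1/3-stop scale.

Underexposed by 2 stops → need 2 stops brighter.
Aperture: f/4 → f/3.5 → f/3.2 → f/2.8 → f/2.5 → f/2.2 → f/2.

f/2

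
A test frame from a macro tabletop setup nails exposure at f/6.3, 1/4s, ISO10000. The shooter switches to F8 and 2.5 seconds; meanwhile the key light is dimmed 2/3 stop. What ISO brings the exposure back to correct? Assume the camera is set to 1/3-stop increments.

ISO 2500

Scene light: 2/3 stop darker.
Aperture: f/6.3 → f/7.1 → f/8 — 2/3 stop narrower (darker).
Shutter speed: 1/4 → 0.3 → 0.4 → 0.5 → 0.6 → 0.8 → 1 → 1.3 → 1.6 → 2 → 2.5 — 3 1/3 stops slower (brighter).
Net so far: 2 stops brighter. ISO: 10000 → 8000 → 6400 → 5000 → 4000 → 3200 → 2500.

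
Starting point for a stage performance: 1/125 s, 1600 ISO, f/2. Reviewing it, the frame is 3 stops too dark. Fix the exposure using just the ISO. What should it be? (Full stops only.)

Underexposed by 3 stops → need 3 stops brighter.
ISO: 1600 → 3200 → 6400 → 12800.

ISO 12800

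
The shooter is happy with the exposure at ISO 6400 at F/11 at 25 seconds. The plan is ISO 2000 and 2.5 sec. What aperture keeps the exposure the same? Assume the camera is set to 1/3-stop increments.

ISO: 6400 → 5000 → 4000 → 3200 → 2500 → 2000 — 1 2/3 stops lower (darker).
Shutter speed: 25 → 20 → 15 → 13 → 10 → 8 → 6 → 5 → 4 → 3.2 → 2.5 — 3 1/3 stops shorter (darker).
Net change so far: 5 stops darker. Offset with the aperture: f/11 → f/10 → f/9 → f/8 → f/7.1 → f/6.3 → f/5.6 → f/5 → f/4.5 → f/4 → f/3.5 → f/3.2 → f/2.8 → f/2.5 → f/2.2 → f/2.

f/2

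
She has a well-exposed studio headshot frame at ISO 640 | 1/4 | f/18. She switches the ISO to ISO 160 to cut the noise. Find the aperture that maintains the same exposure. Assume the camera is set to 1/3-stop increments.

ISO: 640 → 500 → 400 → 320 → 250 → 200 → 160 — 2 stops dropped (darker).
Need 2 stops brighter from the aperture: f/18 → f/16 → f/14 → f/13 → f/11 → f/10 → f/9.

f/9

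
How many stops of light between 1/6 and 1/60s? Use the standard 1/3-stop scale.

3 1/3 stops

1/6 → 1/8 → 1/10 → 1/13 → 1/15 → 1/20 → 1/25 → 1/30 → 1/40 → 1/50 → 1/60 — count the steps: 10 third-stops = 3 1/3 stops.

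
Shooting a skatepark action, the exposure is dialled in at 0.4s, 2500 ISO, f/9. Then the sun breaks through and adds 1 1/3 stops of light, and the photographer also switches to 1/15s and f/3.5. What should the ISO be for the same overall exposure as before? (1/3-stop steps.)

ISO 1000

Scene light: 1 1/3 stops brighter.
Shutter speed: 0.4 → 0.3 → 1/4 → 1/5 → 1/6 → 1/8 → 1/10 → 1/13 → 1/15 — 2 2/3 stops shorter (darker).
Aperture: f/9 → f/8 → f/7.1 → f/6.3 → f/5.6 → f/5 → f/4.5 → f/4 → f/3.5 — 2 2/3 stops opened up (brighter).
Net so far: 1 1/3 stops brighter. ISO: 2500 → 2000 → 1600 → 1250 → 1000.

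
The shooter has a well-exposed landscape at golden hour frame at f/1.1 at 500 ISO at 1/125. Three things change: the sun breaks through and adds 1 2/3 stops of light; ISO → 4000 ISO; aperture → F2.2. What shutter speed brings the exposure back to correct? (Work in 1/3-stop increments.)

Scene light: 1 2/3 stops brighter.
ISO: 500 → 640 → 800 → 1000 → 1250 → 1600 → 2000 → 2500 → 3200 → 4000 — 3 stops raised (brighter).
Aperture: f/1.1 → f/1.2 → f/1.4 → f/1.6 → f/1.8 → f/2 → f/2.2 — 2 stops smaller aperture (darker).
Net so far: 2 2/3 stops brighter. Shutter speed: 1/125 → 1/160 → 1/200 → 1/250 → 1/320 → 1/400 → 1/500 → 1/640 → 1/800.

1/800s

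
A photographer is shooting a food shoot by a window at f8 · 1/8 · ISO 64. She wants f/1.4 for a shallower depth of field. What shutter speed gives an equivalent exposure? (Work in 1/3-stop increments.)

Aperture: f/8 → f/7.1 → f/6.3 → f/5.6 → f/5 → f/4.5 → f/4 → f/3.5 → f/3.2 → f/2.8 → f/2.5 → f/2.2 → f/2 → f/1.8 → f/1.6 → f/1.4 — 5 stops opened up (brighter).
Need 5 stops darker from the shutter speed: 1/8 → 1/10 → 1/13 → 1/15 → 1/20 → 1/25 → 1/30 → 1/40 → 1/50 → 1/60 → 1/80 → 1/100 → 1/125 → 1/160 → 1/200 → 1/250.

1/250s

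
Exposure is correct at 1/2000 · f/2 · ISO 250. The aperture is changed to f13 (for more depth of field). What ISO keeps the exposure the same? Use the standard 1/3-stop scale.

ISO 10000

Aperture: f/2 → f/2.2 → f/2.5 → f/2.8 → f/3.2 → f/3.5 → f/4 → f/4.5 → f/5 → f/5.6 → f/6.3 → f/7.1 → f/8 → f/9 → f/10 → f/11 → f/13 — 5 1/3 stops smaller aperture (darker).
Need 5 1/3 stops brighter from the ISO: 250 → 320 → 400 → 500 → 640 → 800 → 1000 → 1250 → 1600 → 2000 → 2500 → 3200 → 4000 → 5000 → 6400 → 8000 → 10000.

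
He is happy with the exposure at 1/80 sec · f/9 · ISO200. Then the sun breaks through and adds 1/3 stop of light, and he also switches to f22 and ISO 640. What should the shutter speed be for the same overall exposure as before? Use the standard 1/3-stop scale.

1/50s

Scene light: 1/3 stop brighter.
Aperture: f/9 → f/10 → f/11 → f/13 → f/14 → f/16 → f/18 → f/20 → f/22 — 2 2/3 stops narrower (darker).
ISO: 200 → 250 → 320 → 400 → 500 → 640 — 1 2/3 stops raised (brighter).
Net so far: 2/3 stop darker. Shutter speed: 1/80 → 1/60 → 1/50.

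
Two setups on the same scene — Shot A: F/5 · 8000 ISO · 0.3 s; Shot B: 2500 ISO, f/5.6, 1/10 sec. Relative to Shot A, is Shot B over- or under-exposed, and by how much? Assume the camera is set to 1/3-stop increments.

3 2/3 stops darker

Aperture: f/5 → f/5.6 — 1/3 stop smaller aperture (darker).
Shutter speed: 0.3 → 1/4 → 1/5 → 1/6 → 1/8 → 1/10 — 1 2/3 stops shorter (darker).
ISO: 8000 → 6400 → 5000 → 4000 → 3200 → 2500 — 1 2/3 stops lower (darker).
Net: −1/3 −1 2/3 −1 2/3 = −3 2/3 stops.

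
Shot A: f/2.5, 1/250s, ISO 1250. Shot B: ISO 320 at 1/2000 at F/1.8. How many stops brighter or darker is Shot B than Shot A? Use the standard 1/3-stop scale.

Aperture: f/2.5 → f/2.2 → f/2 → f/1.8 — 1 stop opened up (brighter).
Shutter speed: 1/250 → 1/320 → 1/400 → 1/500 → 1/640 → 1/800 → 1/1000 → 1/1250 → 1/1600 → 1/2000 — 3 stops faster (darker).
ISO: 1250 → 1000 → 800 → 640 → 500 → 400 → 320 — 2 stops lower (darker).
Net: +1 −3 −2 = −4 stops.

4 stops darker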